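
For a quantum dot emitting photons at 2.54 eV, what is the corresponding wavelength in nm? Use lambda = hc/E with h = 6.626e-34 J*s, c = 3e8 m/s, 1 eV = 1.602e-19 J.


Convert energy: E = 2.54 eV = 2.54 * 1.602e-19 = 4.06908e-19 J
lambda = h*c / E = 6.626e-34 * 3e8 / 4.06908e-19
lambda = 4.88513e-07 m = 488.5 nm

488.5


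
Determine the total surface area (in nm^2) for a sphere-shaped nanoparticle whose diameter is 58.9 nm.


Radius r = 58.9/2 = 29.45 nm
Surface area SA = 4 * pi * r^2
SA = 4 * pi * (29.45)^2
SA = 10898.84 nm^2

10898.84


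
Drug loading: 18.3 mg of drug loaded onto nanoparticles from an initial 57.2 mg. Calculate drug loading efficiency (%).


Drug loading efficiency = (drug loaded / drug initial) * 100
DLE = 18.3 / 57.2 * 100
DLE = 0.3199 * 100
DLE = 31.99%

31.99


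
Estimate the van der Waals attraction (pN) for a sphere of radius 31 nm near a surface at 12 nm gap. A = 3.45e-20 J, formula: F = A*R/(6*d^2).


Convert to SI: R = 31 nm = 3.1e-08 m, d = 12 nm = 1.2e-08 m
F = A * R / (6 * d^2)
F = 3.45e-20 * 3.1e-08 / (6 * (1.2e-08)^2)
F = 1.23785e-12 N = 1.238 pN

1.238


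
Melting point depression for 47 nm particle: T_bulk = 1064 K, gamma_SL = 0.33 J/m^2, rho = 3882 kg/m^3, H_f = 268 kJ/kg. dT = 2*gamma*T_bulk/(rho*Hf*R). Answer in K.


Radius R = 47/2 = 23.5 nm = 2.35e-08 m
Convert H_f = 268 kJ/kg = 268000 J/kg
dT = 2 * gamma_SL * T_bulk / (rho * H_f * R)
dT = 2 * 0.33 * 1064 / (3882 * 268000 * 2.35e-08)
dT = 28.7 K

28.7


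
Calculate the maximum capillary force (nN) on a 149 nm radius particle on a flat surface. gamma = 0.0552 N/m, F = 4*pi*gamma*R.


Convert radius: R = 149 nm = 1.49e-07 m
F = 4 * pi * gamma * R
F = 4 * pi * 0.0552 * 1.49e-07
F = 1.03356e-07 N = 103.3559 nN

103.3559


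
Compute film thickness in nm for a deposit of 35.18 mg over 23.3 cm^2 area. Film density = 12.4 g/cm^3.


Convert: m = 35.18 mg = 3.5180e-05 kg, A = 23.3 cm^2 = 2.3300e-03 m^2, rho = 12.4 g/cm^3 = 12400 kg/m^3
t = m / (A * rho)
t = 3.5180e-05 / (2.3300e-03 * 12400)
t = 1.2176e-06 m = 1217.6 nm

1217.6


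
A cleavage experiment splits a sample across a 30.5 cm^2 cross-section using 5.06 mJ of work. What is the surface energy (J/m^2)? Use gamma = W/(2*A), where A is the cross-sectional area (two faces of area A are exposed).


Convert: A = 30.5 cm^2 = 0.00305 m^2, W = 5.06 mJ = 0.00506 J
Cleaving exposes two faces of area A, so total new surface = 2*A and gamma = W / (2*A)
gamma = 0.00506 / (2 * 0.00305)
gamma = 0.83 J/m^2

0.83


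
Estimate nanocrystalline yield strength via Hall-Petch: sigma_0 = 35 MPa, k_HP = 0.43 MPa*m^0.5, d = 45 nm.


d = 45 nm = 4.5e-08 m
sqrt(d) = 0.000212132
Hall-Petch contribution = k / sqrt(d) = 0.43 / 0.000212132 = 2027.0 MPa
sigma = sigma_0 + k/sqrt(d) = 35 + 2027.0 = 2062.0 MPa

2062.0


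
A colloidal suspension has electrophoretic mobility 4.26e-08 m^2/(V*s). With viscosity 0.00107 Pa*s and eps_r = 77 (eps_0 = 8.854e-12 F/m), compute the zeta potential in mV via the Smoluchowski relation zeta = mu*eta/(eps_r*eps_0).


Smoluchowski equation: zeta = mu * eta / (eps_r * eps_0)
zeta = 4.26e-08 * 0.00107 / (77 * 8.854e-12)
zeta = 0.06686 V = 66.86 mV

66.86


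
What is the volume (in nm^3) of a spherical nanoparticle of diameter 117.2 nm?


Radius r = 117.2/2 = 58.6 nm
Volume V = (4/3) * pi * r^3
V = (4/3) * pi * (58.6)^3
V = 842910.49 nm^3

842910.49


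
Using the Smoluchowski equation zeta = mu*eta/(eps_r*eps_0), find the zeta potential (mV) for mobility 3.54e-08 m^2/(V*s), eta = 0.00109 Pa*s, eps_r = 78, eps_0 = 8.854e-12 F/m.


Smoluchowski equation: zeta = mu * eta / (eps_r * eps_0)
zeta = 3.54e-08 * 0.00109 / (78 * 8.854e-12)
zeta = 0.055872 V = 55.87 mV

55.87


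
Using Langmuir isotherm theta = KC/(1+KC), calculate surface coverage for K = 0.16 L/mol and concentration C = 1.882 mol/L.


Langmuir isotherm: theta = K*C / (1 + K*C)
K*C = 0.16 * 1.882 = 0.30112
theta = 0.30112 / (1 + 0.30112) = 0.30112 / 1.30112
theta = 0.2314

0.2314


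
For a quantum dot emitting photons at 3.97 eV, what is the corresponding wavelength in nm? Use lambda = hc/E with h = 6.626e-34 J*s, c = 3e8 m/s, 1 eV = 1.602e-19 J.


Convert energy: E = 3.97 eV = 3.97 * 1.602e-19 = 6.35994e-19 J
lambda = h*c / E = 6.626e-34 * 3e8 / 6.35994e-19
lambda = 3.1255e-07 m = 312.6 nm

312.6


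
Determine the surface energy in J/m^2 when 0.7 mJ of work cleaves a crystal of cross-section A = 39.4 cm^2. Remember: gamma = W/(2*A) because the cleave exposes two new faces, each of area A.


Convert: A = 39.4 cm^2 = 0.00394 m^2, W = 0.7 mJ = 0.0007 J
Cleaving exposes two faces of area A, so total new surface = 2*A and gamma = W / (2*A)
gamma = 0.0007 / (2 * 0.00394)
gamma = 0.089 J/m^2

0.089


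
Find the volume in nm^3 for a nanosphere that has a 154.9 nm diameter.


Radius r = 154.9/2 = 77.45 nm
Volume V = (4/3) * pi * r^3
V = (4/3) * pi * (77.45)^3
V = 1946044.99 nm^3

1946044.99


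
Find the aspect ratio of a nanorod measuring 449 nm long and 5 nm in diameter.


Aspect ratio AR = length / diameter
AR = 449 / 5
AR = 89.8

89.8


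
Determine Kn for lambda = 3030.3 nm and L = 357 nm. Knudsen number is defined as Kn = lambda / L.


Knudsen number Kn = lambda / L
Kn = 3030.3 / 357
Kn = 8.4882

8.4882


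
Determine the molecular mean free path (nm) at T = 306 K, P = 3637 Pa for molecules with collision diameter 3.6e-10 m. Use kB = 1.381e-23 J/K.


Mean free path: lambda = kB*T / (sqrt(2) * pi * d^2 * P)
lambda = 1.381e-23 * 306 / (sqrt(2) * pi * (3.6e-10)^2 * 3637)
lambda = 2.01791e-06 m
lambda = 2017.91 nm

2017.91


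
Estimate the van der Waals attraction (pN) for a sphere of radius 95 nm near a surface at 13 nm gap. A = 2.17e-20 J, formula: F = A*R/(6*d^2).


Convert to SI: R = 95 nm = 9.5e-08 m, d = 13 nm = 1.3e-08 m
F = A * R / (6 * d^2)
F = 2.17e-20 * 9.5e-08 / (6 * (1.3e-08)^2)
F = 2.03304e-12 N = 2.033 pN

2.033


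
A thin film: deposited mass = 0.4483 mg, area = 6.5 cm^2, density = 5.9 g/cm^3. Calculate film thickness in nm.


Convert: m = 0.4483 mg = 4.4830e-07 kg, A = 6.5 cm^2 = 6.5000e-04 m^2, rho = 5.9 g/cm^3 = 5900 kg/m^3
t = m / (A * rho)
t = 4.4830e-07 / (6.5000e-04 * 5900)
t = 1.1690e-07 m = 116.9 nm

116.9


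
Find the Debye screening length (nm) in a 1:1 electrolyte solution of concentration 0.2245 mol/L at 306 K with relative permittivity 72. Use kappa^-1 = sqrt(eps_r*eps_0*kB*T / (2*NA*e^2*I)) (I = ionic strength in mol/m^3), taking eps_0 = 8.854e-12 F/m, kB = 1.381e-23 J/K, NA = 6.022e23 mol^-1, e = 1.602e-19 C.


Ionic strength I = 0.2245 * 1^2 * 1000 = 224.5 mol/m^3
kappa^-1 = sqrt(72 * 8.854e-12 * 1.381e-23 * 306 / (2 * 6.022e23 * (1.602e-19)^2 * 224.5))
kappa^-1 = 0.623 nm

0.623


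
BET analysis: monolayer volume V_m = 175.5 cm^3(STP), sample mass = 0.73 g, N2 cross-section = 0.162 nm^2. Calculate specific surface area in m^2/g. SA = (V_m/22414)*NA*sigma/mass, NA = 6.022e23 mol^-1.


Number of moles in monolayer = V_m / 22414 = 175.5 / 22414 = 0.00782993
Number of molecules = moles * NA = 0.00782993 * 6.022e23
SA = molecules * sigma / mass
SA = (175.5 / 22414) * 6.022e23 * 0.162e-18 / 0.73
SA = 1046.4 m^2/g

1046.4


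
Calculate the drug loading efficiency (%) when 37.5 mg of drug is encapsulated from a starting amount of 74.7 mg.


Drug loading efficiency = (drug loaded / drug initial) * 100
DLE = 37.5 / 74.7 * 100
DLE = 0.502 * 100
DLE = 50.2%

50.2


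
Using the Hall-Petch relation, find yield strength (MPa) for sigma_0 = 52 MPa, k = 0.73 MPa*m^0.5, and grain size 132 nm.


d = 132 nm = 1.32e-07 m
sqrt(d) = 0.000363318
Hall-Petch contribution = k / sqrt(d) = 0.73 / 0.000363318 = 2009.3 MPa
sigma = sigma_0 + k/sqrt(d) = 52 + 2009.3 = 2061.3 MPa

2061.3


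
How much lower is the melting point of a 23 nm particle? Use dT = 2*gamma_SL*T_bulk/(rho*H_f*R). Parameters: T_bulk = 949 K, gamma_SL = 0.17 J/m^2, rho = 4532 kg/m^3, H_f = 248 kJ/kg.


Radius R = 23/2 = 11.5 nm = 1.15e-08 m
Convert H_f = 248 kJ/kg = 248000 J/kg
dT = 2 * gamma_SL * T_bulk / (rho * H_f * R)
dT = 2 * 0.17 * 949 / (4532 * 248000 * 1.15e-08)
dT = 25.0 K

25.0


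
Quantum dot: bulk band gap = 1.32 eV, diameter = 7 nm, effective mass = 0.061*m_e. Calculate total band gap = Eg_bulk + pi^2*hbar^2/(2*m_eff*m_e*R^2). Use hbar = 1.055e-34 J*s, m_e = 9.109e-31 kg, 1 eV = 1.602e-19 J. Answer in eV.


Radius R = 7/2 nm = 3.5e-09 m
Confinement energy dE = pi^2 * hbar^2 / (2 * m_eff * m_e * R^2)
dE = pi^2 * (1.055e-34)^2 / (2 * 0.061 * 9.109e-31 * (3.5e-09)^2) J, divided by 1.602e-19 J/eV
dE = 0.5037 eV
Total band gap = E_g(bulk) + dE = 1.32 + 0.5037 = 1.8237 eV

1.8237


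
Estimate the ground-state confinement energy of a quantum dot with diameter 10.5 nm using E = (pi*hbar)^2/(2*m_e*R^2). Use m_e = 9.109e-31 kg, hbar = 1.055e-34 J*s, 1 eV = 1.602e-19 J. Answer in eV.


Radius R = 10.5/2 = 5.25 nm = 5.25e-09 m
E = (pi * 1.055e-34)^2 / (2 * 9.109e-31 * (5.25e-09)^2)
E(J) = 2.18769e-21
E = E(J) / 1.602e-19 = 0.0137 eV

0.0137


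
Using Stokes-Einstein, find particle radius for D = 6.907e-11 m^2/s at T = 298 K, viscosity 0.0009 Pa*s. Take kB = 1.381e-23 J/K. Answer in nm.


Stokes-Einstein: R = kB*T / (6*pi*eta*D)
R = 1.381e-23 * 298 / (6 * pi * 0.0009 * 6.907e-11)
R = 3.51218e-09 m = 3.51 nm

3.51


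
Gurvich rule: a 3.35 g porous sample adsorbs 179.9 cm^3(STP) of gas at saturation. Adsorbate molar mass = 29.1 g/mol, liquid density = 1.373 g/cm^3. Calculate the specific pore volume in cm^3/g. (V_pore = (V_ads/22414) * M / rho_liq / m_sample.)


Moles adsorbed n = V_ads / 22414 = 179.9 / 22414 = 8.026234e-03 mol
Liquid volume V_liq = n * M / rho_liq = 8.026234e-03 * 29.1 / 1.373 = 0.17011 cm^3
Specific pore volume V_pore = V_liq / m_sample = 0.17011 / 3.35
V_pore = 0.0508 cm^3/g

0.0508


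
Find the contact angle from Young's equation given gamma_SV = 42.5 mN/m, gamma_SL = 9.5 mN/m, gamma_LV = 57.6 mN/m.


cos(theta) = (gamma_SV - gamma_SL) / gamma_LV
cos(theta) = (42.5 - 9.5) / 57.6
cos(theta) = 0.572917
theta = arccos(0.572917) = 55.05 degrees

55.05


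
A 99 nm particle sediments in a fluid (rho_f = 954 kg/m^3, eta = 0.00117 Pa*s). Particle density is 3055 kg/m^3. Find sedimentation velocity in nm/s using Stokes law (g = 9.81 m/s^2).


Radius R = 99/2 nm = 4.95e-08 m
Density difference = 3055 - 954 = 2101 kg/m^3
v = 2 * R^2 * (rho_p - rho_f) * g / (9 * eta)
v = 2 * (4.95e-08)^2 * 2101 * 9.81 / (9 * 0.00117)
v = 9.59195e-09 m/s = 9.592 nm/s

9.592


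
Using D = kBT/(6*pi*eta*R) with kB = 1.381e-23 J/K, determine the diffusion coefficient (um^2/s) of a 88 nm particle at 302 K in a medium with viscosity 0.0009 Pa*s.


Radius R = 88/2 = 44 nm = 4.4e-08 m
D = kB*T / (6*pi*eta*R)
D = 1.381e-23 * 302 / (6 * pi * 0.0009 * 4.4e-08)
D = 5.58733e-12 m^2/s = 5.587 um^2/s

5.587


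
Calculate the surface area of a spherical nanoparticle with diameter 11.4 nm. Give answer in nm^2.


Radius r = 11.4/2 = 5.7 nm
Surface area SA = 4 * pi * r^2
SA = 4 * pi * (5.7)^2
SA = 408.28 nm^2

408.28


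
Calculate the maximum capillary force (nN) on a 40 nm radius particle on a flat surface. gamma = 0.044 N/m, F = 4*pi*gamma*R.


Convert radius: R = 40 nm = 4e-08 m
F = 4 * pi * gamma * R
F = 4 * pi * 0.044 * 4e-08
F = 2.21168e-08 N = 22.1168 nN

22.1168


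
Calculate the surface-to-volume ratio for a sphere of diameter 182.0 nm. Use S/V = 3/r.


Radius r = 182.0/2 = 91 nm
S/V = 3 / r = 3 / 91
S/V = 0.033 nm^-1

0.033


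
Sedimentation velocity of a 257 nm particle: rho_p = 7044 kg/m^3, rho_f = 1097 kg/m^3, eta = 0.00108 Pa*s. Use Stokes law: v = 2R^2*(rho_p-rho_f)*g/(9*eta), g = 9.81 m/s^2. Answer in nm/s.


Radius R = 257/2 nm = 1.285e-07 m
Density difference = 7044 - 1097 = 5947 kg/m^3
v = 2 * R^2 * (rho_p - rho_f) * g / (9 * eta)
v = 2 * (1.285e-07)^2 * 5947 * 9.81 / (9 * 0.00108)
v = 1.98215e-07 m/s = 198.2152 nm/s

198.2152


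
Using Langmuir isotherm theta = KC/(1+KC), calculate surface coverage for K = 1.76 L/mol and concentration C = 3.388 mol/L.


Langmuir isotherm: theta = K*C / (1 + K*C)
K*C = 1.76 * 3.388 = 5.96288
theta = 5.96288 / (1 + 5.96288) = 5.96288 / 6.96288
theta = 0.8564

0.8564


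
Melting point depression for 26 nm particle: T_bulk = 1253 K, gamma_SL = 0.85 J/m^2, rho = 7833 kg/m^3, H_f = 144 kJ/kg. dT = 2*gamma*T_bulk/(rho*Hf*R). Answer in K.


Radius R = 26/2 = 13 nm = 1.3e-08 m
Convert H_f = 144 kJ/kg = 144000 J/kg
dT = 2 * gamma_SL * T_bulk / (rho * H_f * R)
dT = 2 * 0.85 * 1253 / (7833 * 144000 * 1.3e-08)
dT = 145.3 K

145.3


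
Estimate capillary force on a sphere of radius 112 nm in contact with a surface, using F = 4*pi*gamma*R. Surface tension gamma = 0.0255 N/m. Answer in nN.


Convert radius: R = 112 nm = 1.12e-07 m
F = 4 * pi * gamma * R
F = 4 * pi * 0.0255 * 1.12e-07
F = 3.58896e-08 N = 35.8896 nN

35.8896


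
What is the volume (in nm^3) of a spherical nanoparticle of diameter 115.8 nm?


Radius r = 115.8/2 = 57.9 nm
Volume V = (4/3) * pi * r^3
V = (4/3) * pi * (57.9)^3
V = 813063.19 nm^3

813063.19


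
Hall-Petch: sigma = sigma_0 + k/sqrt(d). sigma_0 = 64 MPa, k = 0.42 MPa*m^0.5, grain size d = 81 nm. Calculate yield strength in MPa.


d = 81 nm = 8.1e-08 m
sqrt(d) = 0.000284605
Hall-Petch contribution = k / sqrt(d) = 0.42 / 0.000284605 = 1475.7 MPa
sigma = sigma_0 + k/sqrt(d) = 64 + 1475.7 = 1539.7 MPa

1539.7


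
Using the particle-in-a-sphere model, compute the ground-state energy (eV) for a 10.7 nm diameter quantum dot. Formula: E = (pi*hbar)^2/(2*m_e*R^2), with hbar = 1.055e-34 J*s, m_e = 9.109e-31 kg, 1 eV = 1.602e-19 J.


Radius R = 10.7/2 = 5.35 nm = 5.35e-09 m
E = (pi * 1.055e-34)^2 / (2 * 9.109e-31 * (5.35e-09)^2)
E(J) = 2.10667e-21
E = E(J) / 1.602e-19 = 0.0132 eV

0.0132


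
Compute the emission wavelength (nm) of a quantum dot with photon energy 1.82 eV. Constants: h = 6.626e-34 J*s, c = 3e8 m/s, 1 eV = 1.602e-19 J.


Convert energy: E = 1.82 eV = 1.82 * 1.602e-19 = 2.91564e-19 J
lambda = h*c / E = 6.626e-34 * 3e8 / 2.91564e-19
lambda = 6.81771e-07 m = 681.8 nm

681.8


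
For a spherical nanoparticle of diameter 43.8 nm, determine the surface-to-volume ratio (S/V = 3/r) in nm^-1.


Radius r = 43.8/2 = 21.9 nm
S/V = 3 / r = 3 / 21.9
S/V = 0.137 nm^-1

0.137


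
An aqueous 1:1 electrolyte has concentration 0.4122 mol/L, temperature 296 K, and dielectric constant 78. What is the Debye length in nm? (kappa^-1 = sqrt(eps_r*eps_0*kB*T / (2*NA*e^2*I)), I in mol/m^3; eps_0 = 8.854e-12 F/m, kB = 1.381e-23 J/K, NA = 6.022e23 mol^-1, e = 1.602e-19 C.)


Ionic strength I = 0.4122 * 1^2 * 1000 = 412.2 mol/m^3
kappa^-1 = sqrt(78 * 8.854e-12 * 1.381e-23 * 296 / (2 * 6.022e23 * (1.602e-19)^2 * 412.2))
kappa^-1 = 0.471 nm

0.471


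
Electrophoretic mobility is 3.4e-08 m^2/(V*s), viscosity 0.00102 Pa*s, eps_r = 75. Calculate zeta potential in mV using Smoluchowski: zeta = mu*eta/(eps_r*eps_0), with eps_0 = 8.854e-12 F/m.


Smoluchowski equation: zeta = mu * eta / (eps_r * eps_0)
zeta = 3.4e-08 * 0.00102 / (75 * 8.854e-12)
zeta = 0.052225 V = 52.22 mV

52.22


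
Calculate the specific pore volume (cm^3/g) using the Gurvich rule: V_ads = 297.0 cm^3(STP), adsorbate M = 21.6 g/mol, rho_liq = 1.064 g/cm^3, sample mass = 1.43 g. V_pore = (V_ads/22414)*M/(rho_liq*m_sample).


Moles adsorbed n = V_ads / 22414 = 297.0 / 22414 = 1.325065e-02 mol
Liquid volume V_liq = n * M / rho_liq = 1.325065e-02 * 21.6 / 1.064 = 0.26900 cm^3
Specific pore volume V_pore = V_liq / m_sample = 0.26900 / 1.43
V_pore = 0.1881 cm^3/g

0.1881


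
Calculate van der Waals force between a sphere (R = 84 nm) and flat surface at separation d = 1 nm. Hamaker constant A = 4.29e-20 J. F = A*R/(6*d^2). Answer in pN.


Convert to SI: R = 84 nm = 8.4e-08 m, d = 1 nm = 1e-09 m
F = A * R / (6 * d^2)
F = 4.29e-20 * 8.4e-08 / (6 * (1e-09)^2)
F = 6.006e-10 N = 600.6 pN

600.6


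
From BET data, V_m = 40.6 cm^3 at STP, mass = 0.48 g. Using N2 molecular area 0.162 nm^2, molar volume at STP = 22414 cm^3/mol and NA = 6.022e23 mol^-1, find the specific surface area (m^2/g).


Number of moles in monolayer = V_m / 22414 = 40.6 / 22414 = 0.00181137
Number of molecules = moles * NA = 0.00181137 * 6.022e23
SA = molecules * sigma / mass
SA = (40.6 / 22414) * 6.022e23 * 0.162e-18 / 0.48
SA = 368.1 m^2/g

368.1


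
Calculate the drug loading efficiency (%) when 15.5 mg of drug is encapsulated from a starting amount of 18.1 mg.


Drug loading efficiency = (drug loaded / drug initial) * 100
DLE = 15.5 / 18.1 * 100
DLE = 0.8564 * 100
DLE = 85.64%

85.64


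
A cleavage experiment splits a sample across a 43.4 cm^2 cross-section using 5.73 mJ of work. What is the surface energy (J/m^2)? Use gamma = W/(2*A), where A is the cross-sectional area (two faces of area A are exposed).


Convert: A = 43.4 cm^2 = 0.00434 m^2, W = 5.73 mJ = 0.00573 J
Cleaving exposes two faces of area A, so total new surface = 2*A and gamma = W / (2*A)
gamma = 0.00573 / (2 * 0.00434)
gamma = 0.66 J/m^2

0.66


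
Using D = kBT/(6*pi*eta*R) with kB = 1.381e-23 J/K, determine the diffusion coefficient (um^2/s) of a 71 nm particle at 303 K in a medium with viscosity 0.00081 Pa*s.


Radius R = 71/2 = 35.5 nm = 3.55e-08 m
D = kB*T / (6*pi*eta*R)
D = 1.381e-23 * 303 / (6 * pi * 0.00081 * 3.55e-08)
D = 7.72008e-12 m^2/s = 7.72 um^2/s

7.72


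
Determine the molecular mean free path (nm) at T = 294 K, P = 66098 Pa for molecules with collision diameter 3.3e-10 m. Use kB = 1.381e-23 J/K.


Mean free path: lambda = kB*T / (sqrt(2) * pi * d^2 * P)
lambda = 1.381e-23 * 294 / (sqrt(2) * pi * (3.3e-10)^2 * 66098)
lambda = 1.26958e-07 m
lambda = 126.96 nm

126.96


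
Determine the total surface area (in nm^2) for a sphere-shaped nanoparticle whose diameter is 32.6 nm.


Radius r = 32.6/2 = 16.3 nm
Surface area SA = 4 * pi * r^2
SA = 4 * pi * (16.3)^2
SA = 3338.76 nm^2

3338.76


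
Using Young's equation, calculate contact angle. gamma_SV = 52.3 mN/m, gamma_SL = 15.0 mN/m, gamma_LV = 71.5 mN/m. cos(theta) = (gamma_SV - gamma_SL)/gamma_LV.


cos(theta) = (gamma_SV - gamma_SL) / gamma_LV
cos(theta) = (52.3 - 15.0) / 71.5
cos(theta) = 0.521678
theta = arccos(0.521678) = 58.56 degrees

58.56


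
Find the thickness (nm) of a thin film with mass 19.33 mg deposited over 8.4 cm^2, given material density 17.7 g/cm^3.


Convert: m = 19.33 mg = 1.9330e-05 kg, A = 8.4 cm^2 = 8.4000e-04 m^2, rho = 17.7 g/cm^3 = 17700 kg/m^3
t = m / (A * rho)
t = 1.9330e-05 / (8.4000e-04 * 17700)
t = 1.3001e-06 m = 1300.1 nm

1300.1


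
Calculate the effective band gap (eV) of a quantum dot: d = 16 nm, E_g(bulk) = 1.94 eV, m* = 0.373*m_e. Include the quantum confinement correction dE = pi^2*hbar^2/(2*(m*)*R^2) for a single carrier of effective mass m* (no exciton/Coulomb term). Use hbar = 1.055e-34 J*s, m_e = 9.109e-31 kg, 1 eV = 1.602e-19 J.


Radius R = 16/2 nm = 8e-09 m
Confinement energy dE = pi^2 * hbar^2 / (2 * m_eff * m_e * R^2)
dE = pi^2 * (1.055e-34)^2 / (2 * 0.373 * 9.109e-31 * (8e-09)^2) J, divided by 1.602e-19 J/eV
dE = 0.0158 eV
Total band gap = E_g(bulk) + dE = 1.94 + 0.0158 = 1.9558 eV

1.9558


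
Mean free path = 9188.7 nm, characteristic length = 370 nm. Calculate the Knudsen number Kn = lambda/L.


Knudsen number Kn = lambda / L
Kn = 9188.7 / 370
Kn = 24.8343

24.8343


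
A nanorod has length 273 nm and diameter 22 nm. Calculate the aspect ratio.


Aspect ratio AR = length / diameter
AR = 273 / 22
AR = 12.41

12.41


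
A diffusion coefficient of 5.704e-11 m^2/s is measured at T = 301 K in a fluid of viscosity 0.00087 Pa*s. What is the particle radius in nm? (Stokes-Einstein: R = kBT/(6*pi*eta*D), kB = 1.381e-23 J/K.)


Stokes-Einstein: R = kB*T / (6*pi*eta*D)
R = 1.381e-23 * 301 / (6 * pi * 0.00087 * 5.704e-11)
R = 4.44386e-09 m = 4.44 nm

4.44


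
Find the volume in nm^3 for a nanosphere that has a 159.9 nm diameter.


Radius r = 159.9/2 = 79.95 nm
Volume V = (4/3) * pi * r^3
V = (4/3) * pi * (79.95)^3
V = 2140641.86 nm^3

2140641.86


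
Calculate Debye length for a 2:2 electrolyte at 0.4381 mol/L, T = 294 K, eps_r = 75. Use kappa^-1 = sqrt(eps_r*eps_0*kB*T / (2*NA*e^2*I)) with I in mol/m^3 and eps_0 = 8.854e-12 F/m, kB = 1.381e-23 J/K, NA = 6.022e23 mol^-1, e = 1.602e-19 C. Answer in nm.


Ionic strength I = 0.4381 * 2^2 * 1000 = 1752.4 mol/m^3
kappa^-1 = sqrt(75 * 8.854e-12 * 1.381e-23 * 294 / (2 * 6.022e23 * (1.602e-19)^2 * 1752.4))
kappa^-1 = 0.223 nm

0.223


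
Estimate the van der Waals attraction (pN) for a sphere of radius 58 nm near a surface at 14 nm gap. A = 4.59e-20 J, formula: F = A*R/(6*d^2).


Convert to SI: R = 58 nm = 5.8e-08 m, d = 14 nm = 1.4e-08 m
F = A * R / (6 * d^2)
F = 4.59e-20 * 5.8e-08 / (6 * (1.4e-08)^2)
F = 2.26378e-12 N = 2.264 pN

2.264


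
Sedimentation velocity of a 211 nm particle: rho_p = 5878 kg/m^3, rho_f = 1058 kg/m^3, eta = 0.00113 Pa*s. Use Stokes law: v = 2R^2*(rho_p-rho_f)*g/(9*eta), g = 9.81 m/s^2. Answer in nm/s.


Radius R = 211/2 nm = 1.055e-07 m
Density difference = 5878 - 1058 = 4820 kg/m^3
v = 2 * R^2 * (rho_p - rho_f) * g / (9 * eta)
v = 2 * (1.055e-07)^2 * 4820 * 9.81 / (9 * 0.00113)
v = 1.03498e-07 m/s = 103.4975 nm/s

103.4975


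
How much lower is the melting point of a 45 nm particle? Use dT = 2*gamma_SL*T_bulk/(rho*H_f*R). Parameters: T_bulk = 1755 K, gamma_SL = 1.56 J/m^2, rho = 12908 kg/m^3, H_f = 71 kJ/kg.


Radius R = 45/2 = 22.5 nm = 2.25e-08 m
Convert H_f = 71 kJ/kg = 71000 J/kg
dT = 2 * gamma_SL * T_bulk / (rho * H_f * R)
dT = 2 * 1.56 * 1755 / (12908 * 71000 * 2.25e-08)
dT = 265.5 K

265.5


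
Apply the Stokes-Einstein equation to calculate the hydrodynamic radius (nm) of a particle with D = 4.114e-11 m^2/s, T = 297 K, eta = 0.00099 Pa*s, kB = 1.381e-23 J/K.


Stokes-Einstein: R = kB*T / (6*pi*eta*D)
R = 1.381e-23 * 297 / (6 * pi * 0.00099 * 4.114e-11)
R = 5.34256e-09 m = 5.34 nm

5.34


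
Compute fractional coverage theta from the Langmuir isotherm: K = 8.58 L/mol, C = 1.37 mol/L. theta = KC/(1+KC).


Langmuir isotherm: theta = K*C / (1 + K*C)
K*C = 8.58 * 1.37 = 11.7546
theta = 11.7546 / (1 + 11.7546) = 11.7546 / 12.7546
theta = 0.9216

0.9216


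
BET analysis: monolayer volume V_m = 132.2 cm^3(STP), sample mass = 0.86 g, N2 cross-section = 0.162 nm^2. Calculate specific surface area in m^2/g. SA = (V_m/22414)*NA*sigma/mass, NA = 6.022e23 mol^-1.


Number of moles in monolayer = V_m / 22414 = 132.2 / 22414 = 0.0058981
Number of molecules = moles * NA = 0.0058981 * 6.022e23
SA = molecules * sigma / mass
SA = (132.2 / 22414) * 6.022e23 * 0.162e-18 / 0.86
SA = 669.1 m^2/g

669.1


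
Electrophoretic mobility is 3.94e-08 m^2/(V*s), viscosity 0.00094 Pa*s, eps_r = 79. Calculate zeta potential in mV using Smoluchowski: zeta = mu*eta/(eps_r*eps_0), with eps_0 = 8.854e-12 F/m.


Smoluchowski equation: zeta = mu * eta / (eps_r * eps_0)
zeta = 3.94e-08 * 0.00094 / (79 * 8.854e-12)
zeta = 0.052949 V = 52.95 mV

52.95


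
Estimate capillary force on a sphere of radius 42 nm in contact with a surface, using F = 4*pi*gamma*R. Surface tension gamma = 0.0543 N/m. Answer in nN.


Convert radius: R = 42 nm = 4.2e-08 m
F = 4 * pi * gamma * R
F = 4 * pi * 0.0543 * 4.2e-08
F = 2.86589e-08 N = 28.6589 nN

28.6589


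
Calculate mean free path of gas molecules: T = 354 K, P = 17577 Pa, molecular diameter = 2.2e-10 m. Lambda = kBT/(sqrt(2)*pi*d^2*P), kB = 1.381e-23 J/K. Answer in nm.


Mean free path: lambda = kB*T / (sqrt(2) * pi * d^2 * P)
lambda = 1.381e-23 * 354 / (sqrt(2) * pi * (2.2e-10)^2 * 17577)
lambda = 1.29343e-06 m
lambda = 1293.43 nm

1293.43


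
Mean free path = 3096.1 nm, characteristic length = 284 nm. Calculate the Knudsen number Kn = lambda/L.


Knudsen number Kn = lambda / L
Kn = 3096.1 / 284
Kn = 10.9018

10.9018


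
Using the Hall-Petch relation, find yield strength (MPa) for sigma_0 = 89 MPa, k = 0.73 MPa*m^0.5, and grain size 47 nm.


d = 47 nm = 4.7e-08 m
sqrt(d) = 0.0002167948
Hall-Petch contribution = k / sqrt(d) = 0.73 / 0.0002167948 = 3367.2 MPa
sigma = sigma_0 + k/sqrt(d) = 89 + 3367.2 = 3456.2 MPa

3456.2


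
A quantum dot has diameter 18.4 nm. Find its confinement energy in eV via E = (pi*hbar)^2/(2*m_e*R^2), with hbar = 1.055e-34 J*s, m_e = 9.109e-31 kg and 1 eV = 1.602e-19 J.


Radius R = 18.4/2 = 9.2 nm = 9.2e-09 m
E = (pi * 1.055e-34)^2 / (2 * 9.109e-31 * (9.2e-09)^2)
E(J) = 7.12407e-22
E = E(J) / 1.602e-19 = 0.0044 eV

0.0044


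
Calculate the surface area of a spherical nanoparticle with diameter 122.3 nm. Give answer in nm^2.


Radius r = 122.3/2 = 61.15 nm
Surface area SA = 4 * pi * r^2
SA = 4 * pi * (61.15)^2
SA = 46989.71 nm^2

46989.71


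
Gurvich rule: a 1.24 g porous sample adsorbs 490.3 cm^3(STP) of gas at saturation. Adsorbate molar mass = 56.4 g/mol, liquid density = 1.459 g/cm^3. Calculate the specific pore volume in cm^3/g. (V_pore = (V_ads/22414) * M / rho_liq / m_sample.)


Moles adsorbed n = V_ads / 22414 = 490.3 / 22414 = 2.187472e-02 mol
Liquid volume V_liq = n * M / rho_liq = 2.187472e-02 * 56.4 / 1.459 = 0.84560 cm^3
Specific pore volume V_pore = V_liq / m_sample = 0.84560 / 1.24
V_pore = 0.6819 cm^3/g

0.6819


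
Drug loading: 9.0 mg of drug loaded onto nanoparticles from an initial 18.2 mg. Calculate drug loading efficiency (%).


Drug loading efficiency = (drug loaded / drug initial) * 100
DLE = 9.0 / 18.2 * 100
DLE = 0.4945 * 100
DLE = 49.45%

49.45


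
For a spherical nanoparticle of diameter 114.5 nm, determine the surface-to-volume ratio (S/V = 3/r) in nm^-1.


Radius r = 114.5/2 = 57.25 nm
S/V = 3 / r = 3 / 57.25
S/V = 0.0524 nm^-1

0.0524


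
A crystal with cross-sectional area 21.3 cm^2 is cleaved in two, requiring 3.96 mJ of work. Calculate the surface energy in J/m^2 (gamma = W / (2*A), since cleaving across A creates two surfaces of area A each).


Convert: A = 21.3 cm^2 = 0.00213 m^2, W = 3.96 mJ = 0.00396 J
Cleaving exposes two faces of area A, so total new surface = 2*A and gamma = W / (2*A)
gamma = 0.00396 / (2 * 0.00213)
gamma = 0.93 J/m^2

0.93


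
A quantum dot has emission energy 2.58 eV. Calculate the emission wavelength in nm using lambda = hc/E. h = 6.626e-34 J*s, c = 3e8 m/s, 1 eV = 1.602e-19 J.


Convert energy: E = 2.58 eV = 2.58 * 1.602e-19 = 4.13316e-19 J
lambda = h*c / E = 6.626e-34 * 3e8 / 4.13316e-19
lambda = 4.8094e-07 m = 480.9 nm

480.9


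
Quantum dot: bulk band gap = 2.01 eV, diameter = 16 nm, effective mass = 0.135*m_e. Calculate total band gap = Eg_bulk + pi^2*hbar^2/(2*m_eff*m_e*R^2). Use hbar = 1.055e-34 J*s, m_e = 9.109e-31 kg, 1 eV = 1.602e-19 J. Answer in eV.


Radius R = 16/2 nm = 8e-09 m
Confinement energy dE = pi^2 * hbar^2 / (2 * m_eff * m_e * R^2)
dE = pi^2 * (1.055e-34)^2 / (2 * 0.135 * 9.109e-31 * (8e-09)^2) J, divided by 1.602e-19 J/eV
dE = 0.0436 eV
Total band gap = E_g(bulk) + dE = 2.01 + 0.0436 = 2.0536 eV

2.0536


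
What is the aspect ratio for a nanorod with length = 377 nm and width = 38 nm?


Aspect ratio AR = length / diameter
AR = 377 / 38
AR = 9.92

9.92


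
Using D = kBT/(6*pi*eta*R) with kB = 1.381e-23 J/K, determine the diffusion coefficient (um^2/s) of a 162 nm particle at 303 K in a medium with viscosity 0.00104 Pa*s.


Radius R = 162/2 = 81 nm = 8.1e-08 m
D = kB*T / (6*pi*eta*R)
D = 1.381e-23 * 303 / (6 * pi * 0.00104 * 8.1e-08)
D = 2.63522e-12 m^2/s = 2.635 um^2/s

2.635


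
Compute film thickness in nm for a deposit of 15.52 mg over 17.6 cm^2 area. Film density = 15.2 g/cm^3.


Convert: m = 15.52 mg = 1.5520e-05 kg, A = 17.6 cm^2 = 1.7600e-03 m^2, rho = 15.2 g/cm^3 = 15200 kg/m^3
t = m / (A * rho)
t = 1.5520e-05 / (1.7600e-03 * 15200)
t = 5.8014e-07 m = 580.1 nm

580.1


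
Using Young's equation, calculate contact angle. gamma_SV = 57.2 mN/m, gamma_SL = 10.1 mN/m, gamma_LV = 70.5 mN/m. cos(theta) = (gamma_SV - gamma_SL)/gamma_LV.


cos(theta) = (gamma_SV - gamma_SL) / gamma_LV
cos(theta) = (57.2 - 10.1) / 70.5
cos(theta) = 0.668085
theta = arccos(0.668085) = 48.08 degrees

48.08


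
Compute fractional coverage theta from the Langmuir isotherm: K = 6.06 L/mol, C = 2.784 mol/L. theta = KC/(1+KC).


Langmuir isotherm: theta = K*C / (1 + K*C)
K*C = 6.06 * 2.784 = 16.87104
theta = 16.87104 / (1 + 16.87104) = 16.87104 / 17.87104
theta = 0.944

0.944


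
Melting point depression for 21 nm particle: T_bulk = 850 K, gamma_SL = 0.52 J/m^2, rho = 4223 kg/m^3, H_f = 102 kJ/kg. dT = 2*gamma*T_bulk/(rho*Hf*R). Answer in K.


Radius R = 21/2 = 10.5 nm = 1.05e-08 m
Convert H_f = 102 kJ/kg = 102000 J/kg
dT = 2 * gamma_SL * T_bulk / (rho * H_f * R)
dT = 2 * 0.52 * 850 / (4223 * 102000 * 1.05e-08)
dT = 195.5 K

195.5


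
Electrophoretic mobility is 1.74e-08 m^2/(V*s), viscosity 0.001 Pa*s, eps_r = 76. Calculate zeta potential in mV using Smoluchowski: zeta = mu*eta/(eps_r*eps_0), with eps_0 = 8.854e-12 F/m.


Smoluchowski equation: zeta = mu * eta / (eps_r * eps_0)
zeta = 1.74e-08 * 0.001 / (76 * 8.854e-12)
zeta = 0.025858 V = 25.86 mV

25.86


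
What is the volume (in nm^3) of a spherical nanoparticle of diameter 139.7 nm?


Radius r = 139.7/2 = 69.85 nm
Volume V = (4/3) * pi * r^3
V = (4/3) * pi * (69.85)^3
V = 1427538.54 nm^3

1427538.54


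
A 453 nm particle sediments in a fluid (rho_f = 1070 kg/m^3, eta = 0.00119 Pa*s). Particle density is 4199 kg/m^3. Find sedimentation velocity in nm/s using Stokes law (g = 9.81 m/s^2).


Radius R = 453/2 nm = 2.265e-07 m
Density difference = 4199 - 1070 = 3129 kg/m^3
v = 2 * R^2 * (rho_p - rho_f) * g / (9 * eta)
v = 2 * (2.265e-07)^2 * 3129 * 9.81 / (9 * 0.00119)
v = 2.94071e-07 m/s = 294.0705 nm/s

294.0705


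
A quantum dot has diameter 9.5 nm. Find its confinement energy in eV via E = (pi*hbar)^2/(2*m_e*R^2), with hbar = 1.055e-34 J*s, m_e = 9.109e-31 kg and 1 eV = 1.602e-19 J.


Radius R = 9.5/2 = 4.75 nm = 4.75e-09 m
E = (pi * 1.055e-34)^2 / (2 * 9.109e-31 * (4.75e-09)^2)
E(J) = 2.67249e-21
E = E(J) / 1.602e-19 = 0.0167 eV

0.0167


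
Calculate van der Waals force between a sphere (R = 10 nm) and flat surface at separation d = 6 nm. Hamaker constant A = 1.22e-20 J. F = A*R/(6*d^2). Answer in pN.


Convert to SI: R = 10 nm = 1e-08 m, d = 6 nm = 6e-09 m
F = A * R / (6 * d^2)
F = 1.22e-20 * 1e-08 / (6 * (6e-09)^2)
F = 5.64815e-13 N = 0.565 pN

0.565


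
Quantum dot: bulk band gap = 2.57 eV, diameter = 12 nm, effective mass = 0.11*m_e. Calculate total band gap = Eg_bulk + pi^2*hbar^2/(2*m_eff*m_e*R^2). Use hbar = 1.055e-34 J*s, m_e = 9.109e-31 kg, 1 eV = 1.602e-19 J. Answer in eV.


Radius R = 12/2 nm = 6e-09 m
Confinement energy dE = pi^2 * hbar^2 / (2 * m_eff * m_e * R^2)
dE = pi^2 * (1.055e-34)^2 / (2 * 0.11 * 9.109e-31 * (6e-09)^2) J, divided by 1.602e-19 J/eV
dE = 0.095 eV
Total band gap = E_g(bulk) + dE = 2.57 + 0.095 = 2.665 eV

2.665


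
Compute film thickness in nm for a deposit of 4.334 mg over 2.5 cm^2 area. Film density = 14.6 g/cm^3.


Convert: m = 4.334 mg = 4.3340e-06 kg, A = 2.5 cm^2 = 2.5000e-04 m^2, rho = 14.6 g/cm^3 = 14600 kg/m^3
t = m / (A * rho)
t = 4.3340e-06 / (2.5000e-04 * 14600)
t = 1.1874e-06 m = 1187.4 nm

1187.4


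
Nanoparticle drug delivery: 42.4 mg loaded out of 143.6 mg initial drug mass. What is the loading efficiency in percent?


Drug loading efficiency = (drug loaded / drug initial) * 100
DLE = 42.4 / 143.6 * 100
DLE = 0.2953 * 100
DLE = 29.53%

29.53


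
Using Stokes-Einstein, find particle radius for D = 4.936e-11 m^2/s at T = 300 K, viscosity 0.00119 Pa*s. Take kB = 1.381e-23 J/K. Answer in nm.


Stokes-Einstein: R = kB*T / (6*pi*eta*D)
R = 1.381e-23 * 300 / (6 * pi * 0.00119 * 4.936e-11)
R = 3.7419e-09 m = 3.74 nm

3.74


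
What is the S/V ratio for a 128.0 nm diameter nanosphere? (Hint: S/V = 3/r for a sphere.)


Radius r = 128.0/2 = 64 nm
S/V = 3 / r = 3 / 64
S/V = 0.0469 nm^-1

0.0469


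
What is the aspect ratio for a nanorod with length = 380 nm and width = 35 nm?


Aspect ratio AR = length / diameter
AR = 380 / 35
AR = 10.86

10.86


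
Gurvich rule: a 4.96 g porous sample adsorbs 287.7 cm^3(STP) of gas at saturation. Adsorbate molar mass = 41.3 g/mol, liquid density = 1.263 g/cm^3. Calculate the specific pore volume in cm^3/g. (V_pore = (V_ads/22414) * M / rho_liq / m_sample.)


Moles adsorbed n = V_ads / 22414 = 287.7 / 22414 = 1.283573e-02 mol
Liquid volume V_liq = n * M / rho_liq = 1.283573e-02 * 41.3 / 1.263 = 0.41973 cm^3
Specific pore volume V_pore = V_liq / m_sample = 0.41973 / 4.96
V_pore = 0.0846 cm^3/g

0.0846


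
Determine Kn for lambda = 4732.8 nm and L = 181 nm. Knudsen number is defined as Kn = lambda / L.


Knudsen number Kn = lambda / L
Kn = 4732.8 / 181
Kn = 26.1481

26.1481


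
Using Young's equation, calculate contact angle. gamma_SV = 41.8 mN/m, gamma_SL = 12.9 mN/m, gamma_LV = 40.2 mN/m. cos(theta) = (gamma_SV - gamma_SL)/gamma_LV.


cos(theta) = (gamma_SV - gamma_SL) / gamma_LV
cos(theta) = (41.8 - 12.9) / 40.2
cos(theta) = 0.718905
theta = arccos(0.718905) = 44.04 degrees

44.04


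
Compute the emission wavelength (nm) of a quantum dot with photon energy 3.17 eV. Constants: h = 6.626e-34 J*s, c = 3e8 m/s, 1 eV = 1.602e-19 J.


Convert energy: E = 3.17 eV = 3.17 * 1.602e-19 = 5.07834e-19 J
lambda = h*c / E = 6.626e-34 * 3e8 / 5.07834e-19
lambda = 3.91427e-07 m = 391.4 nm

391.4


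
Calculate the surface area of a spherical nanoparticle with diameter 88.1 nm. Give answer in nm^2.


Radius r = 88.1/2 = 44.05 nm
Surface area SA = 4 * pi * r^2
SA = 4 * pi * (44.05)^2
SA = 24383.82 nm^2

24383.82


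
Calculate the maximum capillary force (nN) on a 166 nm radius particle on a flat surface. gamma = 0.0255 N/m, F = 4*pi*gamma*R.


Convert radius: R = 166 nm = 1.66e-07 m
F = 4 * pi * gamma * R
F = 4 * pi * 0.0255 * 1.66e-07
F = 5.31934e-08 N = 53.1934 nN

53.1934


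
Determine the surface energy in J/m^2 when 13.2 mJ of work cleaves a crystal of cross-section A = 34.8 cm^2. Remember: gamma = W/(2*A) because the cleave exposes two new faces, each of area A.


Convert: A = 34.8 cm^2 = 0.00348 m^2, W = 13.2 mJ = 0.0132 J
Cleaving exposes two faces of area A, so total new surface = 2*A and gamma = W / (2*A)
gamma = 0.0132 / (2 * 0.00348)
gamma = 1.897 J/m^2

1.897


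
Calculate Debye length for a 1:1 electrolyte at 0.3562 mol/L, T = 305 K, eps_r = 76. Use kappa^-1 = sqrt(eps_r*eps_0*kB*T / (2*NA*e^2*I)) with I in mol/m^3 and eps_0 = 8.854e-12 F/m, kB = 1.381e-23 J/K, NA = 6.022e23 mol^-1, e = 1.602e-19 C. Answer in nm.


Ionic strength I = 0.3562 * 1^2 * 1000 = 356.2 mol/m^3
kappa^-1 = sqrt(76 * 8.854e-12 * 1.381e-23 * 305 / (2 * 6.022e23 * (1.602e-19)^2 * 356.2))
kappa^-1 = 0.507 nm

0.507


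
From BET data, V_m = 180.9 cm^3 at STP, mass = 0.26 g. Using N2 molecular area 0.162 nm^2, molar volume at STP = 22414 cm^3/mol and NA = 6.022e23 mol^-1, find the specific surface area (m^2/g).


Number of moles in monolayer = V_m / 22414 = 180.9 / 22414 = 0.00807085
Number of molecules = moles * NA = 0.00807085 * 6.022e23
SA = molecules * sigma / mass
SA = (180.9 / 22414) * 6.022e23 * 0.162e-18 / 0.26
SA = 3028.3 m^2/g

3028.3


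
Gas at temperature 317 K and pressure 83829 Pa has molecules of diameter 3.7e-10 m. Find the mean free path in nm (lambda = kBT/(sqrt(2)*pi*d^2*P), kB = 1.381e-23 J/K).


Mean free path: lambda = kB*T / (sqrt(2) * pi * d^2 * P)
lambda = 1.381e-23 * 317 / (sqrt(2) * pi * (3.7e-10)^2 * 83829)
lambda = 8.58599e-08 m
lambda = 85.86 nm

85.86


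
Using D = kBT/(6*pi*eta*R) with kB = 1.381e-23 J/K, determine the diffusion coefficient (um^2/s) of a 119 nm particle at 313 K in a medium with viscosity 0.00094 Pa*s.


Radius R = 119/2 = 59.5 nm = 5.95e-08 m
D = kB*T / (6*pi*eta*R)
D = 1.381e-23 * 313 / (6 * pi * 0.00094 * 5.95e-08)
D = 4.10008e-12 m^2/s = 4.1 um^2/s

4.1


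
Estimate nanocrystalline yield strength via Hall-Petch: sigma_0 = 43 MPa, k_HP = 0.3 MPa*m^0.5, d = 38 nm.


d = 38 nm = 3.8e-08 m
sqrt(d) = 0.0001949359
Hall-Petch contribution = k / sqrt(d) = 0.3 / 0.0001949359 = 1539.0 MPa
sigma = sigma_0 + k/sqrt(d) = 43 + 1539.0 = 1582.0 MPa

1582.0


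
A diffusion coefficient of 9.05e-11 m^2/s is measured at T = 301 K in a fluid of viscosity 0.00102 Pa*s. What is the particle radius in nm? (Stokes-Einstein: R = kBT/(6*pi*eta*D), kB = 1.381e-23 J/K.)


Stokes-Einstein: R = kB*T / (6*pi*eta*D)
R = 1.381e-23 * 301 / (6 * pi * 0.00102 * 9.05e-11)
R = 2.38897e-09 m = 2.39 nm

2.39


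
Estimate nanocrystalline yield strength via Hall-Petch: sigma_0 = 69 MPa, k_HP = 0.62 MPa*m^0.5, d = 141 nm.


d = 141 nm = 1.41e-07 m
sqrt(d) = 0.0003754997
Hall-Petch contribution = k / sqrt(d) = 0.62 / 0.0003754997 = 1651.1 MPa
sigma = sigma_0 + k/sqrt(d) = 69 + 1651.1 = 1720.1 MPa

1720.1


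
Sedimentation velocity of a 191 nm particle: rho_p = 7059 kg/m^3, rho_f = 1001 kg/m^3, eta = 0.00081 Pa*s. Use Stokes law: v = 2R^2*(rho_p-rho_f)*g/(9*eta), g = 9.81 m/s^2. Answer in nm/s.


Radius R = 191/2 nm = 9.55e-08 m
Density difference = 7059 - 1001 = 6058 kg/m^3
v = 2 * R^2 * (rho_p - rho_f) * g / (9 * eta)
v = 2 * (9.55e-08)^2 * 6058 * 9.81 / (9 * 0.00081)
v = 1.48699e-07 m/s = 148.6988 nm/s

148.6988


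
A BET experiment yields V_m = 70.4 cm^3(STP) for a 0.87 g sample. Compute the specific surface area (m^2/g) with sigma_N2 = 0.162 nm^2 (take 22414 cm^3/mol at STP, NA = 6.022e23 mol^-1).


Number of moles in monolayer = V_m / 22414 = 70.4 / 22414 = 0.00314089
Number of molecules = moles * NA = 0.00314089 * 6.022e23
SA = molecules * sigma / mass
SA = (70.4 / 22414) * 6.022e23 * 0.162e-18 / 0.87
SA = 352.2 m^2/g

352.2


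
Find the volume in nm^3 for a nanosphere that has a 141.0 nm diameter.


Radius r = 141.0/2 = 70.5 nm
Volume V = (4/3) * pi * r^3
V = (4/3) * pi * (70.5)^3
V = 1467763.08 nm^3

1467763.08


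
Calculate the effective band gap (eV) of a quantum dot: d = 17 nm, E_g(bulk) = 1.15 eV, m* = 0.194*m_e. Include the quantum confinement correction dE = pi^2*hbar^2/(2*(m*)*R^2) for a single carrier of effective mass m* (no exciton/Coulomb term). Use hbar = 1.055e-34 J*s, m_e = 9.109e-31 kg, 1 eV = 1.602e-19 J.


Radius R = 17/2 nm = 8.5e-09 m
Confinement energy dE = pi^2 * hbar^2 / (2 * m_eff * m_e * R^2)
dE = pi^2 * (1.055e-34)^2 / (2 * 0.194 * 9.109e-31 * (8.5e-09)^2) J, divided by 1.602e-19 J/eV
dE = 0.0269 eV
Total band gap = E_g(bulk) + dE = 1.15 + 0.0269 = 1.1769 eV

1.1769


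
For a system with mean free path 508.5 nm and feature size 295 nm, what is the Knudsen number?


Knudsen number Kn = lambda / L
Kn = 508.5 / 295
Kn = 1.7237

1.7237


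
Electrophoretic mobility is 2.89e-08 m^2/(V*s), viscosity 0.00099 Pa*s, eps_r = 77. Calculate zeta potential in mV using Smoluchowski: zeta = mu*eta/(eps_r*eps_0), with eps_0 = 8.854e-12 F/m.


Smoluchowski equation: zeta = mu * eta / (eps_r * eps_0)
zeta = 2.89e-08 * 0.00099 / (77 * 8.854e-12)
zeta = 0.041967 V = 41.97 mV

41.97


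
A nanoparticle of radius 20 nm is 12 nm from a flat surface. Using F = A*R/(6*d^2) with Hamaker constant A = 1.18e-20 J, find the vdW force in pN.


Convert to SI: R = 20 nm = 2e-08 m, d = 12 nm = 1.2e-08 m
F = A * R / (6 * d^2)
F = 1.18e-20 * 2e-08 / (6 * (1.2e-08)^2)
F = 2.73148e-13 N = 0.273 pN

0.273


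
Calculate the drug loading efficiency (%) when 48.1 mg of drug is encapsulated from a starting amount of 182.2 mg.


Drug loading efficiency = (drug loaded / drug initial) * 100
DLE = 48.1 / 182.2 * 100
DLE = 0.264 * 100
DLE = 26.4%

26.4


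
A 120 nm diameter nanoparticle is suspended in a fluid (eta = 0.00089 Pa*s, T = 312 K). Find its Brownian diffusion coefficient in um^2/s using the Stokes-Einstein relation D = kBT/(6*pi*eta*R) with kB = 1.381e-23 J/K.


Radius R = 120/2 = 60 nm = 6e-08 m
D = kB*T / (6*pi*eta*R)
D = 1.381e-23 * 312 / (6 * pi * 0.00089 * 6e-08)
D = 4.28061e-12 m^2/s = 4.281 um^2/s

4.281


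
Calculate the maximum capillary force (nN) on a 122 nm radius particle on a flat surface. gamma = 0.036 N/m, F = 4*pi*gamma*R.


Convert radius: R = 122 nm = 1.22e-07 m
F = 4 * pi * gamma * R
F = 4 * pi * 0.036 * 1.22e-07
F = 5.51915e-08 N = 55.1915 nN

55.1915
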